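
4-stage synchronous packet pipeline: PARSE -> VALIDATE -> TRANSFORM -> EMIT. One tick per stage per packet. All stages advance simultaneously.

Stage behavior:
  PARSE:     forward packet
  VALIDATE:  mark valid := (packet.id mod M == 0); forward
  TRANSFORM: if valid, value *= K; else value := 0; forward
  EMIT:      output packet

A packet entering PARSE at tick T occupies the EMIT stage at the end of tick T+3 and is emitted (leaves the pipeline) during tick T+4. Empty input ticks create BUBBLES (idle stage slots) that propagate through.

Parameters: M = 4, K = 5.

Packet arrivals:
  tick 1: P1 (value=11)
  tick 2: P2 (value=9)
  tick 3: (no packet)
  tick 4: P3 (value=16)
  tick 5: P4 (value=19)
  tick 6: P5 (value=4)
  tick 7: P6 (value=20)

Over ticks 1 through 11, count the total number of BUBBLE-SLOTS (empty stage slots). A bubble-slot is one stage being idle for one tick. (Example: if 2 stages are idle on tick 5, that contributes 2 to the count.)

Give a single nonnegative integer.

Tick 1: [PARSE:P1(v=11,ok=F), VALIDATE:-, TRANSFORM:-, EMIT:-] out:-; bubbles=3
Tick 2: [PARSE:P2(v=9,ok=F), VALIDATE:P1(v=11,ok=F), TRANSFORM:-, EMIT:-] out:-; bubbles=2
Tick 3: [PARSE:-, VALIDATE:P2(v=9,ok=F), TRANSFORM:P1(v=0,ok=F), EMIT:-] out:-; bubbles=2
Tick 4: [PARSE:P3(v=16,ok=F), VALIDATE:-, TRANSFORM:P2(v=0,ok=F), EMIT:P1(v=0,ok=F)] out:-; bubbles=1
Tick 5: [PARSE:P4(v=19,ok=F), VALIDATE:P3(v=16,ok=F), TRANSFORM:-, EMIT:P2(v=0,ok=F)] out:P1(v=0); bubbles=1
Tick 6: [PARSE:P5(v=4,ok=F), VALIDATE:P4(v=19,ok=T), TRANSFORM:P3(v=0,ok=F), EMIT:-] out:P2(v=0); bubbles=1
Tick 7: [PARSE:P6(v=20,ok=F), VALIDATE:P5(v=4,ok=F), TRANSFORM:P4(v=95,ok=T), EMIT:P3(v=0,ok=F)] out:-; bubbles=0
Tick 8: [PARSE:-, VALIDATE:P6(v=20,ok=F), TRANSFORM:P5(v=0,ok=F), EMIT:P4(v=95,ok=T)] out:P3(v=0); bubbles=1
Tick 9: [PARSE:-, VALIDATE:-, TRANSFORM:P6(v=0,ok=F), EMIT:P5(v=0,ok=F)] out:P4(v=95); bubbles=2
Tick 10: [PARSE:-, VALIDATE:-, TRANSFORM:-, EMIT:P6(v=0,ok=F)] out:P5(v=0); bubbles=3
Tick 11: [PARSE:-, VALIDATE:-, TRANSFORM:-, EMIT:-] out:P6(v=0); bubbles=4
Total bubble-slots: 20

Answer: 20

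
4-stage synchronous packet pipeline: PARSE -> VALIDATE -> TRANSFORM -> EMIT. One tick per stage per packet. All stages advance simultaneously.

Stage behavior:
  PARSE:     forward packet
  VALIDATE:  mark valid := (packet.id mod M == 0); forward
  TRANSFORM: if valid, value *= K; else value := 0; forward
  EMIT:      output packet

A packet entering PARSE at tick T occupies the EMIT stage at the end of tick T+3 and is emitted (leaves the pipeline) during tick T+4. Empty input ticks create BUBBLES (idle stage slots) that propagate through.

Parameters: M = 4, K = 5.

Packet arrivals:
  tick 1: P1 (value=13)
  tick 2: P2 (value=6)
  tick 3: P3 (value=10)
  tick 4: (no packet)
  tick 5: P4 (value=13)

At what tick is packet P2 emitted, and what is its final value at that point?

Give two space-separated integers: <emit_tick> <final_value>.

Tick 1: [PARSE:P1(v=13,ok=F), VALIDATE:-, TRANSFORM:-, EMIT:-] out:-; in:P1
Tick 2: [PARSE:P2(v=6,ok=F), VALIDATE:P1(v=13,ok=F), TRANSFORM:-, EMIT:-] out:-; in:P2
Tick 3: [PARSE:P3(v=10,ok=F), VALIDATE:P2(v=6,ok=F), TRANSFORM:P1(v=0,ok=F), EMIT:-] out:-; in:P3
Tick 4: [PARSE:-, VALIDATE:P3(v=10,ok=F), TRANSFORM:P2(v=0,ok=F), EMIT:P1(v=0,ok=F)] out:-; in:-
Tick 5: [PARSE:P4(v=13,ok=F), VALIDATE:-, TRANSFORM:P3(v=0,ok=F), EMIT:P2(v=0,ok=F)] out:P1(v=0); in:P4
Tick 6: [PARSE:-, VALIDATE:P4(v=13,ok=T), TRANSFORM:-, EMIT:P3(v=0,ok=F)] out:P2(v=0); in:-
Tick 7: [PARSE:-, VALIDATE:-, TRANSFORM:P4(v=65,ok=T), EMIT:-] out:P3(v=0); in:-
Tick 8: [PARSE:-, VALIDATE:-, TRANSFORM:-, EMIT:P4(v=65,ok=T)] out:-; in:-
Tick 9: [PARSE:-, VALIDATE:-, TRANSFORM:-, EMIT:-] out:P4(v=65); in:-
P2: arrives tick 2, valid=False (id=2, id%4=2), emit tick 6, final value 0

Answer: 6 0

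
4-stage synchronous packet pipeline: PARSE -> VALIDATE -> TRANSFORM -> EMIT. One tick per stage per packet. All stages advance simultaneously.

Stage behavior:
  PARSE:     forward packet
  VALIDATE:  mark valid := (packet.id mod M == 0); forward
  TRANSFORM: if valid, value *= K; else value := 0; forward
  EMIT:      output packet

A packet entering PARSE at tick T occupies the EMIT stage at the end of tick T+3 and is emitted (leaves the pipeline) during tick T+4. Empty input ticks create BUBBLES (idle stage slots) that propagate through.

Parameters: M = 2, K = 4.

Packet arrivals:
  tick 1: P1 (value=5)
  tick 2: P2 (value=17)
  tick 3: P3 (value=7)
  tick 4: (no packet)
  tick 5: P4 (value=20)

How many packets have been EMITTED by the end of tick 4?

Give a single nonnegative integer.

Tick 1: [PARSE:P1(v=5,ok=F), VALIDATE:-, TRANSFORM:-, EMIT:-] out:-; in:P1
Tick 2: [PARSE:P2(v=17,ok=F), VALIDATE:P1(v=5,ok=F), TRANSFORM:-, EMIT:-] out:-; in:P2
Tick 3: [PARSE:P3(v=7,ok=F), VALIDATE:P2(v=17,ok=T), TRANSFORM:P1(v=0,ok=F), EMIT:-] out:-; in:P3
Tick 4: [PARSE:-, VALIDATE:P3(v=7,ok=F), TRANSFORM:P2(v=68,ok=T), EMIT:P1(v=0,ok=F)] out:-; in:-
Emitted by tick 4: []

Answer: 0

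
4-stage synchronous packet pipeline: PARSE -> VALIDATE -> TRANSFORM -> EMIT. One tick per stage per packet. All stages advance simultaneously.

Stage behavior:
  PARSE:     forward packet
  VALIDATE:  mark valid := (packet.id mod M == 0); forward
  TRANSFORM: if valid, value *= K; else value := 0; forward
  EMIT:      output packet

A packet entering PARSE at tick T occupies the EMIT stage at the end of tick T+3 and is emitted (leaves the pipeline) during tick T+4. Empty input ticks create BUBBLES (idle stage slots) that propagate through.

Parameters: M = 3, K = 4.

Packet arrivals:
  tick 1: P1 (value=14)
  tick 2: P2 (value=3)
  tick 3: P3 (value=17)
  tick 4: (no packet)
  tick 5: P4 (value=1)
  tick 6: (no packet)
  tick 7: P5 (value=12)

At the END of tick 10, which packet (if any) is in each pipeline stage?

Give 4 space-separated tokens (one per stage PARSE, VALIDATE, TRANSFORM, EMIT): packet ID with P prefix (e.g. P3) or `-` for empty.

Tick 1: [PARSE:P1(v=14,ok=F), VALIDATE:-, TRANSFORM:-, EMIT:-] out:-; in:P1
Tick 2: [PARSE:P2(v=3,ok=F), VALIDATE:P1(v=14,ok=F), TRANSFORM:-, EMIT:-] out:-; in:P2
Tick 3: [PARSE:P3(v=17,ok=F), VALIDATE:P2(v=3,ok=F), TRANSFORM:P1(v=0,ok=F), EMIT:-] out:-; in:P3
Tick 4: [PARSE:-, VALIDATE:P3(v=17,ok=T), TRANSFORM:P2(v=0,ok=F), EMIT:P1(v=0,ok=F)] out:-; in:-
Tick 5: [PARSE:P4(v=1,ok=F), VALIDATE:-, TRANSFORM:P3(v=68,ok=T), EMIT:P2(v=0,ok=F)] out:P1(v=0); in:P4
Tick 6: [PARSE:-, VALIDATE:P4(v=1,ok=F), TRANSFORM:-, EMIT:P3(v=68,ok=T)] out:P2(v=0); in:-
Tick 7: [PARSE:P5(v=12,ok=F), VALIDATE:-, TRANSFORM:P4(v=0,ok=F), EMIT:-] out:P3(v=68); in:P5
Tick 8: [PARSE:-, VALIDATE:P5(v=12,ok=F), TRANSFORM:-, EMIT:P4(v=0,ok=F)] out:-; in:-
Tick 9: [PARSE:-, VALIDATE:-, TRANSFORM:P5(v=0,ok=F), EMIT:-] out:P4(v=0); in:-
Tick 10: [PARSE:-, VALIDATE:-, TRANSFORM:-, EMIT:P5(v=0,ok=F)] out:-; in:-
At end of tick 10: ['-', '-', '-', 'P5']

Answer: - - - P5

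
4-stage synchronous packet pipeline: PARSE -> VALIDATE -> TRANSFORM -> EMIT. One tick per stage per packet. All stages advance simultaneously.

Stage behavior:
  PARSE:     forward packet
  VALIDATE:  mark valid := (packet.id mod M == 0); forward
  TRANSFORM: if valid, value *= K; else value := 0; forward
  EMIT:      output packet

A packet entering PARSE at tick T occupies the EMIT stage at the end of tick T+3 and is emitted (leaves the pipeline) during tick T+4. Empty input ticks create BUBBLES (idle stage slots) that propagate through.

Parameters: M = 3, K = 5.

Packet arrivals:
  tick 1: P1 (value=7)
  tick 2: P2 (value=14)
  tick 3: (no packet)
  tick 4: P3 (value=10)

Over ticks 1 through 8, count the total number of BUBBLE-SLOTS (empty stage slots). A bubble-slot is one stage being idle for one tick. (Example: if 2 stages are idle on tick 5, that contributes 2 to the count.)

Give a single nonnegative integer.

Answer: 20

Derivation:
Tick 1: [PARSE:P1(v=7,ok=F), VALIDATE:-, TRANSFORM:-, EMIT:-] out:-; bubbles=3
Tick 2: [PARSE:P2(v=14,ok=F), VALIDATE:P1(v=7,ok=F), TRANSFORM:-, EMIT:-] out:-; bubbles=2
Tick 3: [PARSE:-, VALIDATE:P2(v=14,ok=F), TRANSFORM:P1(v=0,ok=F), EMIT:-] out:-; bubbles=2
Tick 4: [PARSE:P3(v=10,ok=F), VALIDATE:-, TRANSFORM:P2(v=0,ok=F), EMIT:P1(v=0,ok=F)] out:-; bubbles=1
Tick 5: [PARSE:-, VALIDATE:P3(v=10,ok=T), TRANSFORM:-, EMIT:P2(v=0,ok=F)] out:P1(v=0); bubbles=2
Tick 6: [PARSE:-, VALIDATE:-, TRANSFORM:P3(v=50,ok=T), EMIT:-] out:P2(v=0); bubbles=3
Tick 7: [PARSE:-, VALIDATE:-, TRANSFORM:-, EMIT:P3(v=50,ok=T)] out:-; bubbles=3
Tick 8: [PARSE:-, VALIDATE:-, TRANSFORM:-, EMIT:-] out:P3(v=50); bubbles=4
Total bubble-slots: 20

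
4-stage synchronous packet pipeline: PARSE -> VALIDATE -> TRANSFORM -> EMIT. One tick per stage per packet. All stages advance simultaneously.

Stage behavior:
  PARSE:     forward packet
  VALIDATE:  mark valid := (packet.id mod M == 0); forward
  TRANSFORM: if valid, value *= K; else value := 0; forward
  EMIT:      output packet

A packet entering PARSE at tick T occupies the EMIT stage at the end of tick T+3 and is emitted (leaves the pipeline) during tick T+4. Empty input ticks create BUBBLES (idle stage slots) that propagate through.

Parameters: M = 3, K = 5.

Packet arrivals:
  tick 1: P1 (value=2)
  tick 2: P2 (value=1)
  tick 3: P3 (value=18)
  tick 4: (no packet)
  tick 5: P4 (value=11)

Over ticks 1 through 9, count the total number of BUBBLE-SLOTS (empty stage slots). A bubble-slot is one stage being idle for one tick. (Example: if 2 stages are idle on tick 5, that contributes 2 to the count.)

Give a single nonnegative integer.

Answer: 20

Derivation:
Tick 1: [PARSE:P1(v=2,ok=F), VALIDATE:-, TRANSFORM:-, EMIT:-] out:-; bubbles=3
Tick 2: [PARSE:P2(v=1,ok=F), VALIDATE:P1(v=2,ok=F), TRANSFORM:-, EMIT:-] out:-; bubbles=2
Tick 3: [PARSE:P3(v=18,ok=F), VALIDATE:P2(v=1,ok=F), TRANSFORM:P1(v=0,ok=F), EMIT:-] out:-; bubbles=1
Tick 4: [PARSE:-, VALIDATE:P3(v=18,ok=T), TRANSFORM:P2(v=0,ok=F), EMIT:P1(v=0,ok=F)] out:-; bubbles=1
Tick 5: [PARSE:P4(v=11,ok=F), VALIDATE:-, TRANSFORM:P3(v=90,ok=T), EMIT:P2(v=0,ok=F)] out:P1(v=0); bubbles=1
Tick 6: [PARSE:-, VALIDATE:P4(v=11,ok=F), TRANSFORM:-, EMIT:P3(v=90,ok=T)] out:P2(v=0); bubbles=2
Tick 7: [PARSE:-, VALIDATE:-, TRANSFORM:P4(v=0,ok=F), EMIT:-] out:P3(v=90); bubbles=3
Tick 8: [PARSE:-, VALIDATE:-, TRANSFORM:-, EMIT:P4(v=0,ok=F)] out:-; bubbles=3
Tick 9: [PARSE:-, VALIDATE:-, TRANSFORM:-, EMIT:-] out:P4(v=0); bubbles=4
Total bubble-slots: 20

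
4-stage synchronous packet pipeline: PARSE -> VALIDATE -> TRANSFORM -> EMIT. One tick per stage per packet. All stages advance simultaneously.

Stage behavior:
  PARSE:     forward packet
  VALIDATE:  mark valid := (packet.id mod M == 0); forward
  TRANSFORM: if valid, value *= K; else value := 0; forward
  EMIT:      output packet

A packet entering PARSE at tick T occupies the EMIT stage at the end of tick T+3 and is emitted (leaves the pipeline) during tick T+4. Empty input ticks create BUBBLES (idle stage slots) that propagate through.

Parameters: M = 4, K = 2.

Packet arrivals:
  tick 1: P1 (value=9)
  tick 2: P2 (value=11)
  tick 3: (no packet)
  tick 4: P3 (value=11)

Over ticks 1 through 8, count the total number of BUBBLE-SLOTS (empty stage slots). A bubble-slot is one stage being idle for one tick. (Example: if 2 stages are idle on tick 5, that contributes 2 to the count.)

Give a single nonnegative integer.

Tick 1: [PARSE:P1(v=9,ok=F), VALIDATE:-, TRANSFORM:-, EMIT:-] out:-; bubbles=3
Tick 2: [PARSE:P2(v=11,ok=F), VALIDATE:P1(v=9,ok=F), TRANSFORM:-, EMIT:-] out:-; bubbles=2
Tick 3: [PARSE:-, VALIDATE:P2(v=11,ok=F), TRANSFORM:P1(v=0,ok=F), EMIT:-] out:-; bubbles=2
Tick 4: [PARSE:P3(v=11,ok=F), VALIDATE:-, TRANSFORM:P2(v=0,ok=F), EMIT:P1(v=0,ok=F)] out:-; bubbles=1
Tick 5: [PARSE:-, VALIDATE:P3(v=11,ok=F), TRANSFORM:-, EMIT:P2(v=0,ok=F)] out:P1(v=0); bubbles=2
Tick 6: [PARSE:-, VALIDATE:-, TRANSFORM:P3(v=0,ok=F), EMIT:-] out:P2(v=0); bubbles=3
Tick 7: [PARSE:-, VALIDATE:-, TRANSFORM:-, EMIT:P3(v=0,ok=F)] out:-; bubbles=3
Tick 8: [PARSE:-, VALIDATE:-, TRANSFORM:-, EMIT:-] out:P3(v=0); bubbles=4
Total bubble-slots: 20

Answer: 20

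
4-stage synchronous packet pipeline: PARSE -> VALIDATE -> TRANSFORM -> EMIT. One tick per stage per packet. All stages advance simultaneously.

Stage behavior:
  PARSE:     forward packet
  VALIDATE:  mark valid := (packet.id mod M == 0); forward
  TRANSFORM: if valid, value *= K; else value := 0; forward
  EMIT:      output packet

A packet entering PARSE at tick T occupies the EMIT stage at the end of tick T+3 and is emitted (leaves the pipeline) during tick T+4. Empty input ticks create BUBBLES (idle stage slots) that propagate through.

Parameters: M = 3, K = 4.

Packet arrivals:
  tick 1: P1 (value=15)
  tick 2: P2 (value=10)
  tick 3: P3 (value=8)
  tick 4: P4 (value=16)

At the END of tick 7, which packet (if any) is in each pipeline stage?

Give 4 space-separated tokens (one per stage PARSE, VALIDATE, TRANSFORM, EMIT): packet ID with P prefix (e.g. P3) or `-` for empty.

Answer: - - - P4

Derivation:
Tick 1: [PARSE:P1(v=15,ok=F), VALIDATE:-, TRANSFORM:-, EMIT:-] out:-; in:P1
Tick 2: [PARSE:P2(v=10,ok=F), VALIDATE:P1(v=15,ok=F), TRANSFORM:-, EMIT:-] out:-; in:P2
Tick 3: [PARSE:P3(v=8,ok=F), VALIDATE:P2(v=10,ok=F), TRANSFORM:P1(v=0,ok=F), EMIT:-] out:-; in:P3
Tick 4: [PARSE:P4(v=16,ok=F), VALIDATE:P3(v=8,ok=T), TRANSFORM:P2(v=0,ok=F), EMIT:P1(v=0,ok=F)] out:-; in:P4
Tick 5: [PARSE:-, VALIDATE:P4(v=16,ok=F), TRANSFORM:P3(v=32,ok=T), EMIT:P2(v=0,ok=F)] out:P1(v=0); in:-
Tick 6: [PARSE:-, VALIDATE:-, TRANSFORM:P4(v=0,ok=F), EMIT:P3(v=32,ok=T)] out:P2(v=0); in:-
Tick 7: [PARSE:-, VALIDATE:-, TRANSFORM:-, EMIT:P4(v=0,ok=F)] out:P3(v=32); in:-
At end of tick 7: ['-', '-', '-', 'P4']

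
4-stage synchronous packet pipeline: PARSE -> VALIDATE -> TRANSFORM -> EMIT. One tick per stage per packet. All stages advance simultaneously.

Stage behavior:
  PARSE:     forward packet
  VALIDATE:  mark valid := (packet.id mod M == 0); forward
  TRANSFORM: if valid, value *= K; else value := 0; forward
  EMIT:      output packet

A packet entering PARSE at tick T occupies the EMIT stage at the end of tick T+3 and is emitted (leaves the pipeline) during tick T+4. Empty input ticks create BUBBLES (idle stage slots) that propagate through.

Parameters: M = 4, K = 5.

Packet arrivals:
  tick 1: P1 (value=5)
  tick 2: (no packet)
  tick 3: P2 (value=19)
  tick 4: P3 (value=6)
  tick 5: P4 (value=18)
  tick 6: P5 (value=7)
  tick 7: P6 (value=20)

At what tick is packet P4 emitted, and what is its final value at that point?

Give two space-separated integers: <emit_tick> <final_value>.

Answer: 9 90

Derivation:
Tick 1: [PARSE:P1(v=5,ok=F), VALIDATE:-, TRANSFORM:-, EMIT:-] out:-; in:P1
Tick 2: [PARSE:-, VALIDATE:P1(v=5,ok=F), TRANSFORM:-, EMIT:-] out:-; in:-
Tick 3: [PARSE:P2(v=19,ok=F), VALIDATE:-, TRANSFORM:P1(v=0,ok=F), EMIT:-] out:-; in:P2
Tick 4: [PARSE:P3(v=6,ok=F), VALIDATE:P2(v=19,ok=F), TRANSFORM:-, EMIT:P1(v=0,ok=F)] out:-; in:P3
Tick 5: [PARSE:P4(v=18,ok=F), VALIDATE:P3(v=6,ok=F), TRANSFORM:P2(v=0,ok=F), EMIT:-] out:P1(v=0); in:P4
Tick 6: [PARSE:P5(v=7,ok=F), VALIDATE:P4(v=18,ok=T), TRANSFORM:P3(v=0,ok=F), EMIT:P2(v=0,ok=F)] out:-; in:P5
Tick 7: [PARSE:P6(v=20,ok=F), VALIDATE:P5(v=7,ok=F), TRANSFORM:P4(v=90,ok=T), EMIT:P3(v=0,ok=F)] out:P2(v=0); in:P6
Tick 8: [PARSE:-, VALIDATE:P6(v=20,ok=F), TRANSFORM:P5(v=0,ok=F), EMIT:P4(v=90,ok=T)] out:P3(v=0); in:-
Tick 9: [PARSE:-, VALIDATE:-, TRANSFORM:P6(v=0,ok=F), EMIT:P5(v=0,ok=F)] out:P4(v=90); in:-
Tick 10: [PARSE:-, VALIDATE:-, TRANSFORM:-, EMIT:P6(v=0,ok=F)] out:P5(v=0); in:-
Tick 11: [PARSE:-, VALIDATE:-, TRANSFORM:-, EMIT:-] out:P6(v=0); in:-
P4: arrives tick 5, valid=True (id=4, id%4=0), emit tick 9, final value 90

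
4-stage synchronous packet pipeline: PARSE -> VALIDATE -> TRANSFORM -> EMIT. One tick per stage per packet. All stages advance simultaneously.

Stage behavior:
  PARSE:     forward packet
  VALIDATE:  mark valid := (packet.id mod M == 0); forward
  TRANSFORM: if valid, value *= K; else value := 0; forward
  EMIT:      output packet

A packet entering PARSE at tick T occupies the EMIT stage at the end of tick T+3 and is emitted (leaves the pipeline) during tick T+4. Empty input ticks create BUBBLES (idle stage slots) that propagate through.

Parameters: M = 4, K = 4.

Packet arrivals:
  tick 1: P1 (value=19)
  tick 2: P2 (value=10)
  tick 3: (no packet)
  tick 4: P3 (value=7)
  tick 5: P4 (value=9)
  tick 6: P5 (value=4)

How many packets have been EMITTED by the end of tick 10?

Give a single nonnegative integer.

Answer: 5

Derivation:
Tick 1: [PARSE:P1(v=19,ok=F), VALIDATE:-, TRANSFORM:-, EMIT:-] out:-; in:P1
Tick 2: [PARSE:P2(v=10,ok=F), VALIDATE:P1(v=19,ok=F), TRANSFORM:-, EMIT:-] out:-; in:P2
Tick 3: [PARSE:-, VALIDATE:P2(v=10,ok=F), TRANSFORM:P1(v=0,ok=F), EMIT:-] out:-; in:-
Tick 4: [PARSE:P3(v=7,ok=F), VALIDATE:-, TRANSFORM:P2(v=0,ok=F), EMIT:P1(v=0,ok=F)] out:-; in:P3
Tick 5: [PARSE:P4(v=9,ok=F), VALIDATE:P3(v=7,ok=F), TRANSFORM:-, EMIT:P2(v=0,ok=F)] out:P1(v=0); in:P4
Tick 6: [PARSE:P5(v=4,ok=F), VALIDATE:P4(v=9,ok=T), TRANSFORM:P3(v=0,ok=F), EMIT:-] out:P2(v=0); in:P5
Tick 7: [PARSE:-, VALIDATE:P5(v=4,ok=F), TRANSFORM:P4(v=36,ok=T), EMIT:P3(v=0,ok=F)] out:-; in:-
Tick 8: [PARSE:-, VALIDATE:-, TRANSFORM:P5(v=0,ok=F), EMIT:P4(v=36,ok=T)] out:P3(v=0); in:-
Tick 9: [PARSE:-, VALIDATE:-, TRANSFORM:-, EMIT:P5(v=0,ok=F)] out:P4(v=36); in:-
Tick 10: [PARSE:-, VALIDATE:-, TRANSFORM:-, EMIT:-] out:P5(v=0); in:-
Emitted by tick 10: ['P1', 'P2', 'P3', 'P4', 'P5']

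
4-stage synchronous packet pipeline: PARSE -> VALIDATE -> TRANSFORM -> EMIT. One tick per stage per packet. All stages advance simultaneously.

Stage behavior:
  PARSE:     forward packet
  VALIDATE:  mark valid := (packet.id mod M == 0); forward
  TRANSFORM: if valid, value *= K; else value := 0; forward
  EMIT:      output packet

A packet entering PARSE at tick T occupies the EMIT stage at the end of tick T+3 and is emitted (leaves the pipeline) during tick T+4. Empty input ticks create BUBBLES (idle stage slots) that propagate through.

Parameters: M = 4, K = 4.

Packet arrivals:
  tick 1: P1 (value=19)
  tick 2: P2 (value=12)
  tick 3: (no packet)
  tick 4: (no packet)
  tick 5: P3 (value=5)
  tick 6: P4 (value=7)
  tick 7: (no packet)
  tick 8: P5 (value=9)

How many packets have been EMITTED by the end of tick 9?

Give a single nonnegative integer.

Answer: 3

Derivation:
Tick 1: [PARSE:P1(v=19,ok=F), VALIDATE:-, TRANSFORM:-, EMIT:-] out:-; in:P1
Tick 2: [PARSE:P2(v=12,ok=F), VALIDATE:P1(v=19,ok=F), TRANSFORM:-, EMIT:-] out:-; in:P2
Tick 3: [PARSE:-, VALIDATE:P2(v=12,ok=F), TRANSFORM:P1(v=0,ok=F), EMIT:-] out:-; in:-
Tick 4: [PARSE:-, VALIDATE:-, TRANSFORM:P2(v=0,ok=F), EMIT:P1(v=0,ok=F)] out:-; in:-
Tick 5: [PARSE:P3(v=5,ok=F), VALIDATE:-, TRANSFORM:-, EMIT:P2(v=0,ok=F)] out:P1(v=0); in:P3
Tick 6: [PARSE:P4(v=7,ok=F), VALIDATE:P3(v=5,ok=F), TRANSFORM:-, EMIT:-] out:P2(v=0); in:P4
Tick 7: [PARSE:-, VALIDATE:P4(v=7,ok=T), TRANSFORM:P3(v=0,ok=F), EMIT:-] out:-; in:-
Tick 8: [PARSE:P5(v=9,ok=F), VALIDATE:-, TRANSFORM:P4(v=28,ok=T), EMIT:P3(v=0,ok=F)] out:-; in:P5
Tick 9: [PARSE:-, VALIDATE:P5(v=9,ok=F), TRANSFORM:-, EMIT:P4(v=28,ok=T)] out:P3(v=0); in:-
Emitted by tick 9: ['P1', 'P2', 'P3']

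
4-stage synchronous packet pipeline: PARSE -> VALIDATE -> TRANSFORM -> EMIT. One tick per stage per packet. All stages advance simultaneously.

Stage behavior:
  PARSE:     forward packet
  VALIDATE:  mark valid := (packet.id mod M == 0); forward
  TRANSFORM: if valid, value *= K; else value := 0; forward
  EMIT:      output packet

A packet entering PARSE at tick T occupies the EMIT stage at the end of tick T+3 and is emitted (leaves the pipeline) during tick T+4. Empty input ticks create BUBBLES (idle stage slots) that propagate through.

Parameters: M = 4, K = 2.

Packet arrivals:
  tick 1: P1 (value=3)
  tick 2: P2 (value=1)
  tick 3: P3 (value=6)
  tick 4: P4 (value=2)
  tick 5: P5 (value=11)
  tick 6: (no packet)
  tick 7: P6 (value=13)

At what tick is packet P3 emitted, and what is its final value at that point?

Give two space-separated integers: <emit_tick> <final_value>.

Tick 1: [PARSE:P1(v=3,ok=F), VALIDATE:-, TRANSFORM:-, EMIT:-] out:-; in:P1
Tick 2: [PARSE:P2(v=1,ok=F), VALIDATE:P1(v=3,ok=F), TRANSFORM:-, EMIT:-] out:-; in:P2
Tick 3: [PARSE:P3(v=6,ok=F), VALIDATE:P2(v=1,ok=F), TRANSFORM:P1(v=0,ok=F), EMIT:-] out:-; in:P3
Tick 4: [PARSE:P4(v=2,ok=F), VALIDATE:P3(v=6,ok=F), TRANSFORM:P2(v=0,ok=F), EMIT:P1(v=0,ok=F)] out:-; in:P4
Tick 5: [PARSE:P5(v=11,ok=F), VALIDATE:P4(v=2,ok=T), TRANSFORM:P3(v=0,ok=F), EMIT:P2(v=0,ok=F)] out:P1(v=0); in:P5
Tick 6: [PARSE:-, VALIDATE:P5(v=11,ok=F), TRANSFORM:P4(v=4,ok=T), EMIT:P3(v=0,ok=F)] out:P2(v=0); in:-
Tick 7: [PARSE:P6(v=13,ok=F), VALIDATE:-, TRANSFORM:P5(v=0,ok=F), EMIT:P4(v=4,ok=T)] out:P3(v=0); in:P6
Tick 8: [PARSE:-, VALIDATE:P6(v=13,ok=F), TRANSFORM:-, EMIT:P5(v=0,ok=F)] out:P4(v=4); in:-
Tick 9: [PARSE:-, VALIDATE:-, TRANSFORM:P6(v=0,ok=F), EMIT:-] out:P5(v=0); in:-
Tick 10: [PARSE:-, VALIDATE:-, TRANSFORM:-, EMIT:P6(v=0,ok=F)] out:-; in:-
Tick 11: [PARSE:-, VALIDATE:-, TRANSFORM:-, EMIT:-] out:P6(v=0); in:-
P3: arrives tick 3, valid=False (id=3, id%4=3), emit tick 7, final value 0

Answer: 7 0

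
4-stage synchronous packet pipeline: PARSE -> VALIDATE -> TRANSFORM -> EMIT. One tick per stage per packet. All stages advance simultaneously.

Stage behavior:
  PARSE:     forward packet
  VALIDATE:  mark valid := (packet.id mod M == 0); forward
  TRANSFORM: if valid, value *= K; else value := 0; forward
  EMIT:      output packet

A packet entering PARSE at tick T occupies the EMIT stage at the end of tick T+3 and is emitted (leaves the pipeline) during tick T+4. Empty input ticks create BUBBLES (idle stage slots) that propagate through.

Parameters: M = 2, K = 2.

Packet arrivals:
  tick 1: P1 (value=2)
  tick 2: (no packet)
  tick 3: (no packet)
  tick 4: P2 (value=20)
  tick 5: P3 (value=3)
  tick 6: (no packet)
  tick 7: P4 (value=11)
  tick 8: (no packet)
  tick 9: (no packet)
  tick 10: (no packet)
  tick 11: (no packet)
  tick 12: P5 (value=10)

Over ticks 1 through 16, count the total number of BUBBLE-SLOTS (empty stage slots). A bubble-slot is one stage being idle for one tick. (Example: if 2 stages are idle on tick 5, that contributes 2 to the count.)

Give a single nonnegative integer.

Answer: 44

Derivation:
Tick 1: [PARSE:P1(v=2,ok=F), VALIDATE:-, TRANSFORM:-, EMIT:-] out:-; bubbles=3
Tick 2: [PARSE:-, VALIDATE:P1(v=2,ok=F), TRANSFORM:-, EMIT:-] out:-; bubbles=3
Tick 3: [PARSE:-, VALIDATE:-, TRANSFORM:P1(v=0,ok=F), EMIT:-] out:-; bubbles=3
Tick 4: [PARSE:P2(v=20,ok=F), VALIDATE:-, TRANSFORM:-, EMIT:P1(v=0,ok=F)] out:-; bubbles=2
Tick 5: [PARSE:P3(v=3,ok=F), VALIDATE:P2(v=20,ok=T), TRANSFORM:-, EMIT:-] out:P1(v=0); bubbles=2
Tick 6: [PARSE:-, VALIDATE:P3(v=3,ok=F), TRANSFORM:P2(v=40,ok=T), EMIT:-] out:-; bubbles=2
Tick 7: [PARSE:P4(v=11,ok=F), VALIDATE:-, TRANSFORM:P3(v=0,ok=F), EMIT:P2(v=40,ok=T)] out:-; bubbles=1
Tick 8: [PARSE:-, VALIDATE:P4(v=11,ok=T), TRANSFORM:-, EMIT:P3(v=0,ok=F)] out:P2(v=40); bubbles=2
Tick 9: [PARSE:-, VALIDATE:-, TRANSFORM:P4(v=22,ok=T), EMIT:-] out:P3(v=0); bubbles=3
Tick 10: [PARSE:-, VALIDATE:-, TRANSFORM:-, EMIT:P4(v=22,ok=T)] out:-; bubbles=3
Tick 11: [PARSE:-, VALIDATE:-, TRANSFORM:-, EMIT:-] out:P4(v=22); bubbles=4
Tick 12: [PARSE:P5(v=10,ok=F), VALIDATE:-, TRANSFORM:-, EMIT:-] out:-; bubbles=3
Tick 13: [PARSE:-, VALIDATE:P5(v=10,ok=F), TRANSFORM:-, EMIT:-] out:-; bubbles=3
Tick 14: [PARSE:-, VALIDATE:-, TRANSFORM:P5(v=0,ok=F), EMIT:-] out:-; bubbles=3
Tick 15: [PARSE:-, VALIDATE:-, TRANSFORM:-, EMIT:P5(v=0,ok=F)] out:-; bubbles=3
Tick 16: [PARSE:-, VALIDATE:-, TRANSFORM:-, EMIT:-] out:P5(v=0); bubbles=4
Total bubble-slots: 44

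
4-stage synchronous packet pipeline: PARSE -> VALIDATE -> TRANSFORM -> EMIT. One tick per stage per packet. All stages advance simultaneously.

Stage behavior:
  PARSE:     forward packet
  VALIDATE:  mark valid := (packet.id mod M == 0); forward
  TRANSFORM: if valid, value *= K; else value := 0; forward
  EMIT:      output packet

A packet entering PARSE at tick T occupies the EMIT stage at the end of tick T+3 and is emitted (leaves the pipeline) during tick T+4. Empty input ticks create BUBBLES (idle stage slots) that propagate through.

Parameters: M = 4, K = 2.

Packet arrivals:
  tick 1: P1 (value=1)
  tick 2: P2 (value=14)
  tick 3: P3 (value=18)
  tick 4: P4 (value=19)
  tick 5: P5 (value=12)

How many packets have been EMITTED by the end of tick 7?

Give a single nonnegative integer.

Answer: 3

Derivation:
Tick 1: [PARSE:P1(v=1,ok=F), VALIDATE:-, TRANSFORM:-, EMIT:-] out:-; in:P1
Tick 2: [PARSE:P2(v=14,ok=F), VALIDATE:P1(v=1,ok=F), TRANSFORM:-, EMIT:-] out:-; in:P2
Tick 3: [PARSE:P3(v=18,ok=F), VALIDATE:P2(v=14,ok=F), TRANSFORM:P1(v=0,ok=F), EMIT:-] out:-; in:P3
Tick 4: [PARSE:P4(v=19,ok=F), VALIDATE:P3(v=18,ok=F), TRANSFORM:P2(v=0,ok=F), EMIT:P1(v=0,ok=F)] out:-; in:P4
Tick 5: [PARSE:P5(v=12,ok=F), VALIDATE:P4(v=19,ok=T), TRANSFORM:P3(v=0,ok=F), EMIT:P2(v=0,ok=F)] out:P1(v=0); in:P5
Tick 6: [PARSE:-, VALIDATE:P5(v=12,ok=F), TRANSFORM:P4(v=38,ok=T), EMIT:P3(v=0,ok=F)] out:P2(v=0); in:-
Tick 7: [PARSE:-, VALIDATE:-, TRANSFORM:P5(v=0,ok=F), EMIT:P4(v=38,ok=T)] out:P3(v=0); in:-
Emitted by tick 7: ['P1', 'P2', 'P3']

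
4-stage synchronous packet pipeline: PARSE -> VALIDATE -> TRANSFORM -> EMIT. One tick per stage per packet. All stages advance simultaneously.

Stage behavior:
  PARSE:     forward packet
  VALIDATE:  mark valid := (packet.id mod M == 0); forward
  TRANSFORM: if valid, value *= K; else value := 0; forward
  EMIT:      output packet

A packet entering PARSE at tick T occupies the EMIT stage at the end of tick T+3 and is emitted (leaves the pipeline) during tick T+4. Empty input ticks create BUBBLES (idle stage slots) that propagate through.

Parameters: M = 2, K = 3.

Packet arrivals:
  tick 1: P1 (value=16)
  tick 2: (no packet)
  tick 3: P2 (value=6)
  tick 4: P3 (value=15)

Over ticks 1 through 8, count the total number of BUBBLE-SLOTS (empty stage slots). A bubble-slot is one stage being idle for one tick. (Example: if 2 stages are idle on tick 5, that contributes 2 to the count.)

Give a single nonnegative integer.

Answer: 20

Derivation:
Tick 1: [PARSE:P1(v=16,ok=F), VALIDATE:-, TRANSFORM:-, EMIT:-] out:-; bubbles=3
Tick 2: [PARSE:-, VALIDATE:P1(v=16,ok=F), TRANSFORM:-, EMIT:-] out:-; bubbles=3
Tick 3: [PARSE:P2(v=6,ok=F), VALIDATE:-, TRANSFORM:P1(v=0,ok=F), EMIT:-] out:-; bubbles=2
Tick 4: [PARSE:P3(v=15,ok=F), VALIDATE:P2(v=6,ok=T), TRANSFORM:-, EMIT:P1(v=0,ok=F)] out:-; bubbles=1
Tick 5: [PARSE:-, VALIDATE:P3(v=15,ok=F), TRANSFORM:P2(v=18,ok=T), EMIT:-] out:P1(v=0); bubbles=2
Tick 6: [PARSE:-, VALIDATE:-, TRANSFORM:P3(v=0,ok=F), EMIT:P2(v=18,ok=T)] out:-; bubbles=2
Tick 7: [PARSE:-, VALIDATE:-, TRANSFORM:-, EMIT:P3(v=0,ok=F)] out:P2(v=18); bubbles=3
Tick 8: [PARSE:-, VALIDATE:-, TRANSFORM:-, EMIT:-] out:P3(v=0); bubbles=4
Total bubble-slots: 20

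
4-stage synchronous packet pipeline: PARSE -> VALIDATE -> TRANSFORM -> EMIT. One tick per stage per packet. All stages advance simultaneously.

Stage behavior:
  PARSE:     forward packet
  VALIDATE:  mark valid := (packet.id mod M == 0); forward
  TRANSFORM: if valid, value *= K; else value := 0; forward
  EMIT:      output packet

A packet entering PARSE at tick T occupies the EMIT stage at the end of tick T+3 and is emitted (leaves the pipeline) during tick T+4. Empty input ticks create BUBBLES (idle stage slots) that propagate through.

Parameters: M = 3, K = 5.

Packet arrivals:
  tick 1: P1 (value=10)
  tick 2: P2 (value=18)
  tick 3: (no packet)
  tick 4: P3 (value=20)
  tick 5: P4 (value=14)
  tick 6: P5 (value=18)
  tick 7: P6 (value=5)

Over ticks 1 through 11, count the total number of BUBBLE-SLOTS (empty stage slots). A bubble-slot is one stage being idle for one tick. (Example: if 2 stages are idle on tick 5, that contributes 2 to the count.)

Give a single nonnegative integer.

Tick 1: [PARSE:P1(v=10,ok=F), VALIDATE:-, TRANSFORM:-, EMIT:-] out:-; bubbles=3
Tick 2: [PARSE:P2(v=18,ok=F), VALIDATE:P1(v=10,ok=F), TRANSFORM:-, EMIT:-] out:-; bubbles=2
Tick 3: [PARSE:-, VALIDATE:P2(v=18,ok=F), TRANSFORM:P1(v=0,ok=F), EMIT:-] out:-; bubbles=2
Tick 4: [PARSE:P3(v=20,ok=F), VALIDATE:-, TRANSFORM:P2(v=0,ok=F), EMIT:P1(v=0,ok=F)] out:-; bubbles=1
Tick 5: [PARSE:P4(v=14,ok=F), VALIDATE:P3(v=20,ok=T), TRANSFORM:-, EMIT:P2(v=0,ok=F)] out:P1(v=0); bubbles=1
Tick 6: [PARSE:P5(v=18,ok=F), VALIDATE:P4(v=14,ok=F), TRANSFORM:P3(v=100,ok=T), EMIT:-] out:P2(v=0); bubbles=1
Tick 7: [PARSE:P6(v=5,ok=F), VALIDATE:P5(v=18,ok=F), TRANSFORM:P4(v=0,ok=F), EMIT:P3(v=100,ok=T)] out:-; bubbles=0
Tick 8: [PARSE:-, VALIDATE:P6(v=5,ok=T), TRANSFORM:P5(v=0,ok=F), EMIT:P4(v=0,ok=F)] out:P3(v=100); bubbles=1
Tick 9: [PARSE:-, VALIDATE:-, TRANSFORM:P6(v=25,ok=T), EMIT:P5(v=0,ok=F)] out:P4(v=0); bubbles=2
Tick 10: [PARSE:-, VALIDATE:-, TRANSFORM:-, EMIT:P6(v=25,ok=T)] out:P5(v=0); bubbles=3
Tick 11: [PARSE:-, VALIDATE:-, TRANSFORM:-, EMIT:-] out:P6(v=25); bubbles=4
Total bubble-slots: 20

Answer: 20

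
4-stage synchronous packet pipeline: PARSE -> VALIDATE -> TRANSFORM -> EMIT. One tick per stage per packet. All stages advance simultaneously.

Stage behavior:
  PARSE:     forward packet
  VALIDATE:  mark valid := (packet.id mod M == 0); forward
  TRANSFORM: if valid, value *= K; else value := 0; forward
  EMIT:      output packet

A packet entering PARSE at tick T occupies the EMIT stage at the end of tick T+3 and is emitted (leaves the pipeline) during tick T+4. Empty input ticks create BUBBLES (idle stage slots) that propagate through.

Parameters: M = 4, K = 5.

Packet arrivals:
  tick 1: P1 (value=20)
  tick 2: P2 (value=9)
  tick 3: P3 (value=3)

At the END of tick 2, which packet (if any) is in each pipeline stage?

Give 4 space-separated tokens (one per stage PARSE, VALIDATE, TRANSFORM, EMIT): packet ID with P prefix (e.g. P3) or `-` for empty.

Answer: P2 P1 - -

Derivation:
Tick 1: [PARSE:P1(v=20,ok=F), VALIDATE:-, TRANSFORM:-, EMIT:-] out:-; in:P1
Tick 2: [PARSE:P2(v=9,ok=F), VALIDATE:P1(v=20,ok=F), TRANSFORM:-, EMIT:-] out:-; in:P2
At end of tick 2: ['P2', 'P1', '-', '-']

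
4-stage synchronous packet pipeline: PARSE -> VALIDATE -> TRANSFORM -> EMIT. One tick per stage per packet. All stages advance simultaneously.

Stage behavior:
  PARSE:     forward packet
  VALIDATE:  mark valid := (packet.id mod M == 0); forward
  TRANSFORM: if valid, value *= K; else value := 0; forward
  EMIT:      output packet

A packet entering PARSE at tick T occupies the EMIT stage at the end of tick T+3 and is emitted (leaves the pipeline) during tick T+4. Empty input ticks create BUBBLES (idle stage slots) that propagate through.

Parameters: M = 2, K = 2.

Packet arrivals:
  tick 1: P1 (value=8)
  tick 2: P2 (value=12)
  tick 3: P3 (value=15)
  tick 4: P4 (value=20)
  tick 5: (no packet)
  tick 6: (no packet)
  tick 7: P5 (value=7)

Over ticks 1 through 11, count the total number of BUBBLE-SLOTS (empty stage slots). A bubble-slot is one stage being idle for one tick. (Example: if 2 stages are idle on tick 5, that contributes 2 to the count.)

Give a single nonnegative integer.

Tick 1: [PARSE:P1(v=8,ok=F), VALIDATE:-, TRANSFORM:-, EMIT:-] out:-; bubbles=3
Tick 2: [PARSE:P2(v=12,ok=F), VALIDATE:P1(v=8,ok=F), TRANSFORM:-, EMIT:-] out:-; bubbles=2
Tick 3: [PARSE:P3(v=15,ok=F), VALIDATE:P2(v=12,ok=T), TRANSFORM:P1(v=0,ok=F), EMIT:-] out:-; bubbles=1
Tick 4: [PARSE:P4(v=20,ok=F), VALIDATE:P3(v=15,ok=F), TRANSFORM:P2(v=24,ok=T), EMIT:P1(v=0,ok=F)] out:-; bubbles=0
Tick 5: [PARSE:-, VALIDATE:P4(v=20,ok=T), TRANSFORM:P3(v=0,ok=F), EMIT:P2(v=24,ok=T)] out:P1(v=0); bubbles=1
Tick 6: [PARSE:-, VALIDATE:-, TRANSFORM:P4(v=40,ok=T), EMIT:P3(v=0,ok=F)] out:P2(v=24); bubbles=2
Tick 7: [PARSE:P5(v=7,ok=F), VALIDATE:-, TRANSFORM:-, EMIT:P4(v=40,ok=T)] out:P3(v=0); bubbles=2
Tick 8: [PARSE:-, VALIDATE:P5(v=7,ok=F), TRANSFORM:-, EMIT:-] out:P4(v=40); bubbles=3
Tick 9: [PARSE:-, VALIDATE:-, TRANSFORM:P5(v=0,ok=F), EMIT:-] out:-; bubbles=3
Tick 10: [PARSE:-, VALIDATE:-, TRANSFORM:-, EMIT:P5(v=0,ok=F)] out:-; bubbles=3
Tick 11: [PARSE:-, VALIDATE:-, TRANSFORM:-, EMIT:-] out:P5(v=0); bubbles=4
Total bubble-slots: 24

Answer: 24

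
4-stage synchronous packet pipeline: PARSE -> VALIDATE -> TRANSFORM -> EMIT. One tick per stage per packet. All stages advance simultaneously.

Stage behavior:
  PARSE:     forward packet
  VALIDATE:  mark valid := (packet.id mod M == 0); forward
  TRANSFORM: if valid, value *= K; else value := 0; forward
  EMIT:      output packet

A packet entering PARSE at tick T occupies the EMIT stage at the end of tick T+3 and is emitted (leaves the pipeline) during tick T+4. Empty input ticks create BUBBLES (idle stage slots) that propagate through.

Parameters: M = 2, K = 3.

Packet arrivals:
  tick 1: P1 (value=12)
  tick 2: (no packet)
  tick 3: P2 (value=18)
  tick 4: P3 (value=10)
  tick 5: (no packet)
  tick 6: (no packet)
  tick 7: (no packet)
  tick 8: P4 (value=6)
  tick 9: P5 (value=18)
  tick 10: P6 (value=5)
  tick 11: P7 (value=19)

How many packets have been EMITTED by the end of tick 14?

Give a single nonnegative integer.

Answer: 6

Derivation:
Tick 1: [PARSE:P1(v=12,ok=F), VALIDATE:-, TRANSFORM:-, EMIT:-] out:-; in:P1
Tick 2: [PARSE:-, VALIDATE:P1(v=12,ok=F), TRANSFORM:-, EMIT:-] out:-; in:-
Tick 3: [PARSE:P2(v=18,ok=F), VALIDATE:-, TRANSFORM:P1(v=0,ok=F), EMIT:-] out:-; in:P2
Tick 4: [PARSE:P3(v=10,ok=F), VALIDATE:P2(v=18,ok=T), TRANSFORM:-, EMIT:P1(v=0,ok=F)] out:-; in:P3
Tick 5: [PARSE:-, VALIDATE:P3(v=10,ok=F), TRANSFORM:P2(v=54,ok=T), EMIT:-] out:P1(v=0); in:-
Tick 6: [PARSE:-, VALIDATE:-, TRANSFORM:P3(v=0,ok=F), EMIT:P2(v=54,ok=T)] out:-; in:-
Tick 7: [PARSE:-, VALIDATE:-, TRANSFORM:-, EMIT:P3(v=0,ok=F)] out:P2(v=54); in:-
Tick 8: [PARSE:P4(v=6,ok=F), VALIDATE:-, TRANSFORM:-, EMIT:-] out:P3(v=0); in:P4
Tick 9: [PARSE:P5(v=18,ok=F), VALIDATE:P4(v=6,ok=T), TRANSFORM:-, EMIT:-] out:-; in:P5
Tick 10: [PARSE:P6(v=5,ok=F), VALIDATE:P5(v=18,ok=F), TRANSFORM:P4(v=18,ok=T), EMIT:-] out:-; in:P6
Tick 11: [PARSE:P7(v=19,ok=F), VALIDATE:P6(v=5,ok=T), TRANSFORM:P5(v=0,ok=F), EMIT:P4(v=18,ok=T)] out:-; in:P7
Tick 12: [PARSE:-, VALIDATE:P7(v=19,ok=F), TRANSFORM:P6(v=15,ok=T), EMIT:P5(v=0,ok=F)] out:P4(v=18); in:-
Tick 13: [PARSE:-, VALIDATE:-, TRANSFORM:P7(v=0,ok=F), EMIT:P6(v=15,ok=T)] out:P5(v=0); in:-
Tick 14: [PARSE:-, VALIDATE:-, TRANSFORM:-, EMIT:P7(v=0,ok=F)] out:P6(v=15); in:-
Emitted by tick 14: ['P1', 'P2', 'P3', 'P4', 'P5', 'P6']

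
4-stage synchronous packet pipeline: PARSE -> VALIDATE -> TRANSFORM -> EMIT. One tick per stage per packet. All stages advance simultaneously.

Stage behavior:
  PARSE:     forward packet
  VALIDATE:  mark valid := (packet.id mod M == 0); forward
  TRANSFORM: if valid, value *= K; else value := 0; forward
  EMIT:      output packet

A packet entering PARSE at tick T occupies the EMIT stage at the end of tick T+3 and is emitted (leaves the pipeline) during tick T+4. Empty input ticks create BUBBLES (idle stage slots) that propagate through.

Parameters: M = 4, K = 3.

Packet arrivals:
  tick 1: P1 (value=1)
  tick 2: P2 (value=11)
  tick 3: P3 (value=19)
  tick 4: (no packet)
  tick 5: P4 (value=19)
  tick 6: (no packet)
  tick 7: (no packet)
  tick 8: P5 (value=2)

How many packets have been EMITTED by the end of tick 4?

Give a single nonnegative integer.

Answer: 0

Derivation:
Tick 1: [PARSE:P1(v=1,ok=F), VALIDATE:-, TRANSFORM:-, EMIT:-] out:-; in:P1
Tick 2: [PARSE:P2(v=11,ok=F), VALIDATE:P1(v=1,ok=F), TRANSFORM:-, EMIT:-] out:-; in:P2
Tick 3: [PARSE:P3(v=19,ok=F), VALIDATE:P2(v=11,ok=F), TRANSFORM:P1(v=0,ok=F), EMIT:-] out:-; in:P3
Tick 4: [PARSE:-, VALIDATE:P3(v=19,ok=F), TRANSFORM:P2(v=0,ok=F), EMIT:P1(v=0,ok=F)] out:-; in:-
Emitted by tick 4: []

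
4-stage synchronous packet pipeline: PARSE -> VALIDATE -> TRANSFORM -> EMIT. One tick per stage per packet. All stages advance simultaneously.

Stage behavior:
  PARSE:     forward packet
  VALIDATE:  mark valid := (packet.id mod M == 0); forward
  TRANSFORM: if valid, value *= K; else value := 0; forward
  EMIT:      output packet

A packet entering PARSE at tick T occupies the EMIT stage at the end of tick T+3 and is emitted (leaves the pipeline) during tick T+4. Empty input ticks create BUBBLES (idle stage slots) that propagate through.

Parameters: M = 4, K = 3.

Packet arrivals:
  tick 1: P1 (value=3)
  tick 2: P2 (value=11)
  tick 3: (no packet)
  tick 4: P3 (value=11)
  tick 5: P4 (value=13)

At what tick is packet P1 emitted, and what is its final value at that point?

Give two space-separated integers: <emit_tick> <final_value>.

Answer: 5 0

Derivation:
Tick 1: [PARSE:P1(v=3,ok=F), VALIDATE:-, TRANSFORM:-, EMIT:-] out:-; in:P1
Tick 2: [PARSE:P2(v=11,ok=F), VALIDATE:P1(v=3,ok=F), TRANSFORM:-, EMIT:-] out:-; in:P2
Tick 3: [PARSE:-, VALIDATE:P2(v=11,ok=F), TRANSFORM:P1(v=0,ok=F), EMIT:-] out:-; in:-
Tick 4: [PARSE:P3(v=11,ok=F), VALIDATE:-, TRANSFORM:P2(v=0,ok=F), EMIT:P1(v=0,ok=F)] out:-; in:P3
Tick 5: [PARSE:P4(v=13,ok=F), VALIDATE:P3(v=11,ok=F), TRANSFORM:-, EMIT:P2(v=0,ok=F)] out:P1(v=0); in:P4
Tick 6: [PARSE:-, VALIDATE:P4(v=13,ok=T), TRANSFORM:P3(v=0,ok=F), EMIT:-] out:P2(v=0); in:-
Tick 7: [PARSE:-, VALIDATE:-, TRANSFORM:P4(v=39,ok=T), EMIT:P3(v=0,ok=F)] out:-; in:-
Tick 8: [PARSE:-, VALIDATE:-, TRANSFORM:-, EMIT:P4(v=39,ok=T)] out:P3(v=0); in:-
Tick 9: [PARSE:-, VALIDATE:-, TRANSFORM:-, EMIT:-] out:P4(v=39); in:-
P1: arrives tick 1, valid=False (id=1, id%4=1), emit tick 5, final value 0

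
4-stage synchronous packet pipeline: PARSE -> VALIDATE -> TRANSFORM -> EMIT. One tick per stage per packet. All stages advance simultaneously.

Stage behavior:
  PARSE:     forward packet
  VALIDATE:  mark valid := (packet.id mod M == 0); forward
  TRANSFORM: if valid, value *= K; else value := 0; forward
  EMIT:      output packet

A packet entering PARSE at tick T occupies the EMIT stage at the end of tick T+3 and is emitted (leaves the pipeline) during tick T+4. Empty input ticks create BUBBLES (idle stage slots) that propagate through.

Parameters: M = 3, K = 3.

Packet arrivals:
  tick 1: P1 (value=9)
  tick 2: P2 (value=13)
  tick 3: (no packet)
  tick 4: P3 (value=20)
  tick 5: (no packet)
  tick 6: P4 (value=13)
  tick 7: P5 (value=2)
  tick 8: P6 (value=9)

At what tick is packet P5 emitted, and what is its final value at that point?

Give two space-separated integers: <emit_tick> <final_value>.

Tick 1: [PARSE:P1(v=9,ok=F), VALIDATE:-, TRANSFORM:-, EMIT:-] out:-; in:P1
Tick 2: [PARSE:P2(v=13,ok=F), VALIDATE:P1(v=9,ok=F), TRANSFORM:-, EMIT:-] out:-; in:P2
Tick 3: [PARSE:-, VALIDATE:P2(v=13,ok=F), TRANSFORM:P1(v=0,ok=F), EMIT:-] out:-; in:-
Tick 4: [PARSE:P3(v=20,ok=F), VALIDATE:-, TRANSFORM:P2(v=0,ok=F), EMIT:P1(v=0,ok=F)] out:-; in:P3
Tick 5: [PARSE:-, VALIDATE:P3(v=20,ok=T), TRANSFORM:-, EMIT:P2(v=0,ok=F)] out:P1(v=0); in:-
Tick 6: [PARSE:P4(v=13,ok=F), VALIDATE:-, TRANSFORM:P3(v=60,ok=T), EMIT:-] out:P2(v=0); in:P4
Tick 7: [PARSE:P5(v=2,ok=F), VALIDATE:P4(v=13,ok=F), TRANSFORM:-, EMIT:P3(v=60,ok=T)] out:-; in:P5
Tick 8: [PARSE:P6(v=9,ok=F), VALIDATE:P5(v=2,ok=F), TRANSFORM:P4(v=0,ok=F), EMIT:-] out:P3(v=60); in:P6
Tick 9: [PARSE:-, VALIDATE:P6(v=9,ok=T), TRANSFORM:P5(v=0,ok=F), EMIT:P4(v=0,ok=F)] out:-; in:-
Tick 10: [PARSE:-, VALIDATE:-, TRANSFORM:P6(v=27,ok=T), EMIT:P5(v=0,ok=F)] out:P4(v=0); in:-
Tick 11: [PARSE:-, VALIDATE:-, TRANSFORM:-, EMIT:P6(v=27,ok=T)] out:P5(v=0); in:-
Tick 12: [PARSE:-, VALIDATE:-, TRANSFORM:-, EMIT:-] out:P6(v=27); in:-
P5: arrives tick 7, valid=False (id=5, id%3=2), emit tick 11, final value 0

Answer: 11 0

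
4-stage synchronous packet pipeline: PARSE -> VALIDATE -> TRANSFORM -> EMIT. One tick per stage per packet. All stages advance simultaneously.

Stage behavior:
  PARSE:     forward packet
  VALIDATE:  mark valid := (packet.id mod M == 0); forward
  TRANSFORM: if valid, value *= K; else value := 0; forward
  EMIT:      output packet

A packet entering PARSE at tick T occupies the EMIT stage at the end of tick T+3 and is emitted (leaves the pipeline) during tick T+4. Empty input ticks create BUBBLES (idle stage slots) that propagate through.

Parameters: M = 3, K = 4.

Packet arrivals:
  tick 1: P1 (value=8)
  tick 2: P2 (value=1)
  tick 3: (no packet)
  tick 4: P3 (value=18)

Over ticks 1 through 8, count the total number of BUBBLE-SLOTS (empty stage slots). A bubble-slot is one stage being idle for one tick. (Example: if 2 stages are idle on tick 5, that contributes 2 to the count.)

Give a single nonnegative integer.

Tick 1: [PARSE:P1(v=8,ok=F), VALIDATE:-, TRANSFORM:-, EMIT:-] out:-; bubbles=3
Tick 2: [PARSE:P2(v=1,ok=F), VALIDATE:P1(v=8,ok=F), TRANSFORM:-, EMIT:-] out:-; bubbles=2
Tick 3: [PARSE:-, VALIDATE:P2(v=1,ok=F), TRANSFORM:P1(v=0,ok=F), EMIT:-] out:-; bubbles=2
Tick 4: [PARSE:P3(v=18,ok=F), VALIDATE:-, TRANSFORM:P2(v=0,ok=F), EMIT:P1(v=0,ok=F)] out:-; bubbles=1
Tick 5: [PARSE:-, VALIDATE:P3(v=18,ok=T), TRANSFORM:-, EMIT:P2(v=0,ok=F)] out:P1(v=0); bubbles=2
Tick 6: [PARSE:-, VALIDATE:-, TRANSFORM:P3(v=72,ok=T), EMIT:-] out:P2(v=0); bubbles=3
Tick 7: [PARSE:-, VALIDATE:-, TRANSFORM:-, EMIT:P3(v=72,ok=T)] out:-; bubbles=3
Tick 8: [PARSE:-, VALIDATE:-, TRANSFORM:-, EMIT:-] out:P3(v=72); bubbles=4
Total bubble-slots: 20

Answer: 20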